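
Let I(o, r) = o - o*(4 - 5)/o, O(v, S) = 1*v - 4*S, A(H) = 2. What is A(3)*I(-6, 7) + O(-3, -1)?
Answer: -9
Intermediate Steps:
O(v, S) = v - 4*S
I(o, r) = 1 + o (I(o, r) = o - o*(-1)/o = o - (-o)/o = o - 1*(-1) = o + 1 = 1 + o)
A(3)*I(-6, 7) + O(-3, -1) = 2*(1 - 6) + (-3 - 4*(-1)) = 2*(-5) + (-3 + 4) = -10 + 1 = -9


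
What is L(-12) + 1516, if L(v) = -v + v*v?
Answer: 1672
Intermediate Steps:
L(v) = v**2 - v (L(v) = -v + v**2 = v**2 - v)
L(-12) + 1516 = -12*(-1 - 12) + 1516 = -12*(-13) + 1516 = 156 + 1516 = 1672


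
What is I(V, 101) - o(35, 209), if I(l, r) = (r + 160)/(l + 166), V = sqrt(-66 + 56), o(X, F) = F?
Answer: (-209*sqrt(10) + 34433*I)/(sqrt(10) - 166*I) ≈ -207.43 - 0.029941*I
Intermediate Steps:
V = I*sqrt(10) (V = sqrt(-10) = I*sqrt(10) ≈ 3.1623*I)
I(l, r) = (160 + r)/(166 + l)
I(V, 101) - o(35, 209) = (160 + 101)/(166 + I*sqrt(10)) - 1*209 = 261/(166 + I*sqrt(10)) - 209 = -209 + 261/(166 + I*sqrt(10))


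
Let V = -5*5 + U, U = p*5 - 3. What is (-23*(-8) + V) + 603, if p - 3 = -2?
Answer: 764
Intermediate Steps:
p = 1 (p = 3 - 2 = 1)
U = 2 (U = 1*5 - 3 = 5 - 3 = 2)
V = -23 (V = -5*5 + 2 = -25 + 2 = -23)
(-23*(-8) + V) + 603 = (-23*(-8) - 23) + 603 = (184 - 23) + 603 = 161 + 603 = 764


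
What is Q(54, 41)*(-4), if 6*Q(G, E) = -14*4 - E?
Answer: 194/3 ≈ 64.667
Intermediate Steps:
Q(G, E) = -28/3 - E/6 (Q(G, E) = (-14*4 - E)/6 = (-56 - E)/6 = -28/3 - E/6)
Q(54, 41)*(-4) = (-28/3 - ⅙*41)*(-4) = (-28/3 - 41/6)*(-4) = -97/6*(-4) = 194/3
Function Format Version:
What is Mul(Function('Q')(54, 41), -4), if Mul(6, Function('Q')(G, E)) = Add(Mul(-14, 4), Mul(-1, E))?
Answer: Rational(194, 3) ≈ 64.667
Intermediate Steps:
Function('Q')(G, E) = Add(Rational(-28, 3), Mul(Rational(-1, 6), E)) (Function('Q')(G, E) = Mul(Rational(1, 6), Add(Mul(-14, 4), Mul(-1, E))) = Mul(Rational(1, 6), Add(-56, Mul(-1, E))) = Add(Rational(-28, 3), Mul(Rational(-1, 6), E)))
Mul(Function('Q')(54, 41), -4) = Mul(Add(Rational(-28, 3), Mul(Rational(-1, 6), 41)), -4) = Mul(Add(Rational(-28, 3), Rational(-41, 6)), -4) = Mul(Rational(-97, 6), -4) = Rational(194, 3)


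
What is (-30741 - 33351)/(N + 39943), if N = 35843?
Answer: -10682/12631 ≈ -0.84570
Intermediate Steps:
(-30741 - 33351)/(N + 39943) = (-30741 - 33351)/(35843 + 39943) = -64092/75786 = -64092*1/75786 = -10682/12631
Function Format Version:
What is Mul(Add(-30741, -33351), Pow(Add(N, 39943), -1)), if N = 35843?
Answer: Rational(-10682, 12631) ≈ -0.84570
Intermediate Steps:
Mul(Add(-30741, -33351), Pow(Add(N, 39943), -1)) = Mul(Add(-30741, -33351), Pow(Add(35843, 39943), -1)) = Mul(-64092, Pow(75786, -1)) = Mul(-64092, Rational(1, 75786)) = Rational(-10682, 12631)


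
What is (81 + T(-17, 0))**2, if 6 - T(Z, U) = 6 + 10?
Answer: 5041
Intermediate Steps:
T(Z, U) = -10 (T(Z, U) = 6 - (6 + 10) = 6 - 1*16 = 6 - 16 = -10)
(81 + T(-17, 0))**2 = (81 - 10)**2 = 71**2 = 5041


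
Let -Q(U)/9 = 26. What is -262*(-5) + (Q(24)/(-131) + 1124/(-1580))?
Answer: 67841569/51745 ≈ 1311.1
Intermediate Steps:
Q(U) = -234 (Q(U) = -9*26 = -234)
-262*(-5) + (Q(24)/(-131) + 1124/(-1580)) = -262*(-5) + (-234/(-131) + 1124/(-1580)) = 1310 + (-234*(-1/131) + 1124*(-1/1580)) = 1310 + (234/131 - 281/395) = 1310 + 55619/51745 = 67841569/51745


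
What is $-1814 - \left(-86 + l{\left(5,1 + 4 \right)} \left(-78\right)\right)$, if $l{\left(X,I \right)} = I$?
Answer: $-1338$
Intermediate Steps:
$-1814 - \left(-86 + l{\left(5,1 + 4 \right)} \left(-78\right)\right) = -1814 - \left(-86 + \left(1 + 4\right) \left(-78\right)\right) = -1814 - \left(-86 + 5 \left(-78\right)\right) = -1814 - \left(-86 - 390\right) = -1814 - -476 = -1814 + 476 = -1338$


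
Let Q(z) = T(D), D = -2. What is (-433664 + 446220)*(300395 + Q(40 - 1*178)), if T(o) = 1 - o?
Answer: 3771797288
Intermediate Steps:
Q(z) = 3 (Q(z) = 1 - 1*(-2) = 1 + 2 = 3)
(-433664 + 446220)*(300395 + Q(40 - 1*178)) = (-433664 + 446220)*(300395 + 3) = 12556*300398 = 3771797288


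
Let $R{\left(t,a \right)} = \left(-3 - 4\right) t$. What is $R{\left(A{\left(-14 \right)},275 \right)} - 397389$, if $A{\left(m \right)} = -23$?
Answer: $-397228$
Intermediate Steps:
$R{\left(t,a \right)} = - 7 t$
$R{\left(A{\left(-14 \right)},275 \right)} - 397389 = \left(-7\right) \left(-23\right) - 397389 = 161 - 397389 = -397228$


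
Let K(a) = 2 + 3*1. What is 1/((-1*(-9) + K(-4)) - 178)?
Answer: -1/164 ≈ -0.0060976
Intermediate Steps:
K(a) = 5 (K(a) = 2 + 3 = 5)
1/((-1*(-9) + K(-4)) - 178) = 1/((-1*(-9) + 5) - 178) = 1/((9 + 5) - 178) = 1/(14 - 178) = 1/(-164) = -1/164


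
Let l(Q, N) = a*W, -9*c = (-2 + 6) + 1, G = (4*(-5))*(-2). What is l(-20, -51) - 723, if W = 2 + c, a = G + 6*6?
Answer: -5519/9 ≈ -613.22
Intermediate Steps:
G = 40 (G = -20*(-2) = 40)
a = 76 (a = 40 + 6*6 = 40 + 36 = 76)
c = -5/9 (c = -((-2 + 6) + 1)/9 = -(4 + 1)/9 = -⅑*5 = -5/9 ≈ -0.55556)
W = 13/9 (W = 2 - 5/9 = 13/9 ≈ 1.4444)
l(Q, N) = 988/9 (l(Q, N) = 76*(13/9) = 988/9)
l(-20, -51) - 723 = 988/9 - 723 = -5519/9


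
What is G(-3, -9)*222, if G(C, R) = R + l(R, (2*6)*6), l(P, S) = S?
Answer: 13986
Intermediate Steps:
G(C, R) = 72 + R (G(C, R) = R + (2*6)*6 = R + 12*6 = R + 72 = 72 + R)
G(-3, -9)*222 = (72 - 9)*222 = 63*222 = 13986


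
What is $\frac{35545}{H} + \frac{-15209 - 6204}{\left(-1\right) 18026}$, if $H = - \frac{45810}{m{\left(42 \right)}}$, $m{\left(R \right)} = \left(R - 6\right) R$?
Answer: $- \frac{10753434839}{9175234} \approx -1172.0$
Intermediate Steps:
$m{\left(R \right)} = R \left(-6 + R\right)$ ($m{\left(R \right)} = \left(-6 + R\right) R = R \left(-6 + R\right)$)
$H = - \frac{2545}{84}$ ($H = - \frac{45810}{42 \left(-6 + 42\right)} = - \frac{45810}{42 \cdot 36} = - \frac{45810}{1512} = \left(-45810\right) \frac{1}{1512} = - \frac{2545}{84} \approx -30.298$)
$\frac{35545}{H} + \frac{-15209 - 6204}{\left(-1\right) 18026} = \frac{35545}{- \frac{2545}{84}} + \frac{-15209 - 6204}{\left(-1\right) 18026} = 35545 \left(- \frac{84}{2545}\right) + \frac{-15209 - 6204}{-18026} = - \frac{597156}{509} - - \frac{21413}{18026} = - \frac{597156}{509} + \frac{21413}{18026} = - \frac{10753434839}{9175234}$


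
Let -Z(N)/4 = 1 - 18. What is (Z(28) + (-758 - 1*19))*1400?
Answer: -992600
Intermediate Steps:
Z(N) = 68 (Z(N) = -4*(1 - 18) = -4*(-17) = 68)
(Z(28) + (-758 - 1*19))*1400 = (68 + (-758 - 1*19))*1400 = (68 + (-758 - 19))*1400 = (68 - 777)*1400 = -709*1400 = -992600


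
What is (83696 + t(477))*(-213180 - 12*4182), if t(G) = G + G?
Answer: -22293762600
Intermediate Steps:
t(G) = 2*G
(83696 + t(477))*(-213180 - 12*4182) = (83696 + 2*477)*(-213180 - 12*4182) = (83696 + 954)*(-213180 - 50184) = 84650*(-263364) = -22293762600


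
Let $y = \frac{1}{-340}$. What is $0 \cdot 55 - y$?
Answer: $\frac{1}{340} \approx 0.0029412$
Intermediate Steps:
$y = - \frac{1}{340} \approx -0.0029412$
$0 \cdot 55 - y = 0 \cdot 55 - - \frac{1}{340} = 0 + \frac{1}{340} = \frac{1}{340}$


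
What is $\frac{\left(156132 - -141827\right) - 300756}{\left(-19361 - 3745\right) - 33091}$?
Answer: $\frac{2797}{56197} \approx 0.049771$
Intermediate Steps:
$\frac{\left(156132 - -141827\right) - 300756}{\left(-19361 - 3745\right) - 33091} = \frac{\left(156132 + 141827\right) - 300756}{\left(-19361 - 3745\right) - 33091} = \frac{297959 - 300756}{-23106 - 33091} = - \frac{2797}{-56197} = \left(-2797\right) \left(- \frac{1}{56197}\right) = \frac{2797}{56197}$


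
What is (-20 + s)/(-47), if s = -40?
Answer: 60/47 ≈ 1.2766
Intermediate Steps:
(-20 + s)/(-47) = (-20 - 40)/(-47) = -1/47*(-60) = 60/47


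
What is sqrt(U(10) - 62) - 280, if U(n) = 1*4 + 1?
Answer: -280 + I*sqrt(57) ≈ -280.0 + 7.5498*I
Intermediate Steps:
U(n) = 5 (U(n) = 4 + 1 = 5)
sqrt(U(10) - 62) - 280 = sqrt(5 - 62) - 280 = sqrt(-57) - 280 = I*sqrt(57) - 280 = -280 + I*sqrt(57)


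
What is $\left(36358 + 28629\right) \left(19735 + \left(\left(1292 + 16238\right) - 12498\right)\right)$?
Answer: $1609533029$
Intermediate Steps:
$\left(36358 + 28629\right) \left(19735 + \left(\left(1292 + 16238\right) - 12498\right)\right) = 64987 \left(19735 + \left(17530 - 12498\right)\right) = 64987 \left(19735 + 5032\right) = 64987 \cdot 24767 = 1609533029$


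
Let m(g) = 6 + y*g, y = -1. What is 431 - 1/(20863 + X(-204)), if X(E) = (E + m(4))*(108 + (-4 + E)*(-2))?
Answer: 36628536/84985 ≈ 431.00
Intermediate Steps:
m(g) = 6 - g
X(E) = (2 + E)*(116 - 2*E) (X(E) = (E + (6 - 1*4))*(108 + (-4 + E)*(-2)) = (E + (6 - 4))*(108 + (8 - 2*E)) = (E + 2)*(116 - 2*E) = (2 + E)*(116 - 2*E))
431 - 1/(20863 + X(-204)) = 431 - 1/(20863 + (232 - 2*(-204)² + 112*(-204))) = 431 - 1/(20863 + (232 - 2*41616 - 22848)) = 431 - 1/(20863 + (232 - 83232 - 22848)) = 431 - 1/(20863 - 105848) = 431 - 1/(-84985) = 431 - 1*(-1/84985) = 431 + 1/84985 = 36628536/84985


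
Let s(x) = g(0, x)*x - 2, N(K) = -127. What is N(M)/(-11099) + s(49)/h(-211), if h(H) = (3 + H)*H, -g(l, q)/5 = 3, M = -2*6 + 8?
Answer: -2606187/487112912 ≈ -0.0053503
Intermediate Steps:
M = -4 (M = -12 + 8 = -4)
g(l, q) = -15 (g(l, q) = -5*3 = -15)
s(x) = -2 - 15*x (s(x) = -15*x - 2 = -2 - 15*x)
h(H) = H*(3 + H)
N(M)/(-11099) + s(49)/h(-211) = -127/(-11099) + (-2 - 15*49)/((-211*(3 - 211))) = -127*(-1/11099) + (-2 - 735)/((-211*(-208))) = 127/11099 - 737/43888 = -2606187/487112912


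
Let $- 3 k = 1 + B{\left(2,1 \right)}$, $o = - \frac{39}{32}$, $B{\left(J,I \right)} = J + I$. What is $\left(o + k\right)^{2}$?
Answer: $\frac{60025}{9216} \approx 6.5131$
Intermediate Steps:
$B{\left(J,I \right)} = I + J$
$o = - \frac{39}{32}$ ($o = \left(-39\right) \frac{1}{32} = - \frac{39}{32} \approx -1.2188$)
$k = - \frac{4}{3}$ ($k = - \frac{1 + \left(1 + 2\right)}{3} = - \frac{1 + 3}{3} = \left(- \frac{1}{3}\right) 4 = - \frac{4}{3} \approx -1.3333$)
$\left(o + k\right)^{2} = \left(- \frac{39}{32} - \frac{4}{3}\right)^{2} = \left(- \frac{245}{96}\right)^{2} = \frac{60025}{9216}$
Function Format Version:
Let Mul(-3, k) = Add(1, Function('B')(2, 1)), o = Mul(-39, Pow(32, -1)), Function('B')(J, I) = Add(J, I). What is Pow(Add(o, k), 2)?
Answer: Rational(60025, 9216) ≈ 6.5131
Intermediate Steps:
Function('B')(J, I) = Add(I, J)
o = Rational(-39, 32) (o = Mul(-39, Rational(1, 32)) = Rational(-39, 32) ≈ -1.2188)
k = Rational(-4, 3) (k = Mul(Rational(-1, 3), Add(1, Add(1, 2))) = Mul(Rational(-1, 3), Add(1, 3)) = Mul(Rational(-1, 3), 4) = Rational(-4, 3) ≈ -1.3333)
Pow(Add(o, k), 2) = Pow(Add(Rational(-39, 32), Rational(-4, 3)), 2) = Pow(Rational(-245, 96), 2) = Rational(60025, 9216)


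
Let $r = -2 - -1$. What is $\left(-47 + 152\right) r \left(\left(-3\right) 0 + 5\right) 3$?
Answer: $-1575$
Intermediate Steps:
$r = -1$ ($r = -2 + 1 = -1$)
$\left(-47 + 152\right) r \left(\left(-3\right) 0 + 5\right) 3 = \left(-47 + 152\right) - (\left(-3\right) 0 + 5) 3 = 105 - (0 + 5) 3 = 105 \left(-1\right) 5 \cdot 3 = 105 \left(\left(-5\right) 3\right) = 105 \left(-15\right) = -1575$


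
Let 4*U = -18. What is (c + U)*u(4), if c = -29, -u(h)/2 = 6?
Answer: 402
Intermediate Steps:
U = -9/2 (U = (1/4)*(-18) = -9/2 ≈ -4.5000)
u(h) = -12 (u(h) = -2*6 = -12)
(c + U)*u(4) = (-29 - 9/2)*(-12) = -67/2*(-12) = 402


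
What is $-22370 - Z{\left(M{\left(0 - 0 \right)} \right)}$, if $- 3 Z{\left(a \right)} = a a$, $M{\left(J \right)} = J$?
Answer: $-22370$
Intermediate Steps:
$Z{\left(a \right)} = - \frac{a^{2}}{3}$ ($Z{\left(a \right)} = - \frac{a a}{3} = - \frac{a^{2}}{3}$)
$-22370 - Z{\left(M{\left(0 - 0 \right)} \right)} = -22370 - - \frac{\left(0 - 0\right)^{2}}{3} = -22370 - - \frac{\left(0 + 0\right)^{2}}{3} = -22370 - - \frac{0^{2}}{3} = -22370 - \left(- \frac{1}{3}\right) 0 = -22370 - 0 = -22370 + 0 = -22370$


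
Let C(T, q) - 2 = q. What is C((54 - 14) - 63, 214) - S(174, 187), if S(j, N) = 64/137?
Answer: 29528/137 ≈ 215.53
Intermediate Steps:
C(T, q) = 2 + q
S(j, N) = 64/137 (S(j, N) = 64*(1/137) = 64/137)
C((54 - 14) - 63, 214) - S(174, 187) = (2 + 214) - 1*64/137 = 216 - 64/137 = 29528/137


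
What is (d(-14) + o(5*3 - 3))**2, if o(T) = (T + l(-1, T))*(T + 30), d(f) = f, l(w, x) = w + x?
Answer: 906304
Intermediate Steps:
o(T) = (-1 + 2*T)*(30 + T) (o(T) = (T + (-1 + T))*(T + 30) = (-1 + 2*T)*(30 + T))
(d(-14) + o(5*3 - 3))**2 = (-14 + (-30 + 2*(5*3 - 3)**2 + 59*(5*3 - 3)))**2 = (-14 + (-30 + 2*(15 - 3)**2 + 59*(15 - 3)))**2 = (-14 + (-30 + 2*12**2 + 59*12))**2 = (-14 + (-30 + 2*144 + 708))**2 = (-14 + (-30 + 288 + 708))**2 = (-14 + 966)**2 = 952**2 = 906304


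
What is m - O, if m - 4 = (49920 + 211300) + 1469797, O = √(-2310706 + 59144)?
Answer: 1731021 - I*√2251562 ≈ 1.731e+6 - 1500.5*I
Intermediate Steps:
O = I*√2251562 (O = √(-2251562) = I*√2251562 ≈ 1500.5*I)
m = 1731021 (m = 4 + ((49920 + 211300) + 1469797) = 4 + (261220 + 1469797) = 4 + 1731017 = 1731021)
m - O = 1731021 - I*√2251562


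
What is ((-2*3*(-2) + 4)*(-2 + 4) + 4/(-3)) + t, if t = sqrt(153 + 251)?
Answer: 92/3 + 2*sqrt(101) ≈ 50.766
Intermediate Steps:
t = 2*sqrt(101) (t = sqrt(404) = 2*sqrt(101) ≈ 20.100)
((-2*3*(-2) + 4)*(-2 + 4) + 4/(-3)) + t = ((-2*3*(-2) + 4)*(-2 + 4) + 4/(-3)) + 2*sqrt(101) = ((-6*(-2) + 4)*2 - 1/3*4) + 2*sqrt(101) = ((12 + 4)*2 - 4/3) + 2*sqrt(101) = (16*2 - 4/3) + 2*sqrt(101) = (32 - 4/3) + 2*sqrt(101) = 92/3 + 2*sqrt(101)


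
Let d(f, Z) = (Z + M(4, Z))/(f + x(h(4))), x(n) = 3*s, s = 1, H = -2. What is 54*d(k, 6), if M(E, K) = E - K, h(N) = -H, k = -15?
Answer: -18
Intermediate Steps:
h(N) = 2 (h(N) = -1*(-2) = 2)
x(n) = 3 (x(n) = 3*1 = 3)
d(f, Z) = 4/(3 + f) (d(f, Z) = (Z + (4 - Z))/(f + 3) = 4/(3 + f))
54*d(k, 6) = 54*(4/(3 - 15)) = 54*(4/(-12)) = 54*(4*(-1/12)) = 54*(-1/3) = -18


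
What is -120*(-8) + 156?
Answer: 1116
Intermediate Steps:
-120*(-8) + 156 = 960 + 156 = 1116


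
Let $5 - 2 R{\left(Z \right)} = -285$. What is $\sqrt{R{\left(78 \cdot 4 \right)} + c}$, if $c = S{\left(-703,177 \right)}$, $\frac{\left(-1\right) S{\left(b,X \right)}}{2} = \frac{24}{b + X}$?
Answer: $\frac{\sqrt{10035817}}{263} \approx 12.045$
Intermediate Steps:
$R{\left(Z \right)} = 145$ ($R{\left(Z \right)} = \frac{5}{2} - - \frac{285}{2} = \frac{5}{2} + \frac{285}{2} = 145$)
$S{\left(b,X \right)} = - \frac{48}{X + b}$ ($S{\left(b,X \right)} = - 2 \frac{24}{b + X} = - 2 \frac{24}{X + b} = - \frac{48}{X + b}$)
$c = \frac{24}{263}$ ($c = - \frac{48}{177 - 703} = - \frac{48}{-526} = \left(-48\right) \left(- \frac{1}{526}\right) = \frac{24}{263} \approx 0.091255$)
$\sqrt{R{\left(78 \cdot 4 \right)} + c} = \sqrt{145 + \frac{24}{263}} = \sqrt{\frac{38159}{263}} = \frac{\sqrt{10035817}}{263}$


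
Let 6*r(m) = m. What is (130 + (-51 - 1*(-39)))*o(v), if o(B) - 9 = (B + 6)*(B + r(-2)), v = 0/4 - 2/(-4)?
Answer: 7139/6 ≈ 1189.8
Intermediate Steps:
r(m) = m/6
v = ½ (v = 0*(¼) - 2*(-¼) = 0 + ½ = ½ ≈ 0.50000)
o(B) = 9 + (6 + B)*(-⅓ + B) (o(B) = 9 + (B + 6)*(B + (⅙)*(-2)) = 9 + (6 + B)*(B - ⅓) = 9 + (6 + B)*(-⅓ + B))
(130 + (-51 - 1*(-39)))*o(v) = (130 + (-51 - 1*(-39)))*(7 + (½)² + (17/3)*(½)) = (130 + (-51 + 39))*(7 + ¼ + 17/6) = (130 - 12)*(121/12) = 118*(121/12) = 7139/6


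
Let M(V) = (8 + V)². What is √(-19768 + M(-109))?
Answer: 3*I*√1063 ≈ 97.811*I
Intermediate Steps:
√(-19768 + M(-109)) = √(-19768 + (8 - 109)²) = √(-19768 + (-101)²) = √(-19768 + 10201) = √(-9567) = 3*I*√1063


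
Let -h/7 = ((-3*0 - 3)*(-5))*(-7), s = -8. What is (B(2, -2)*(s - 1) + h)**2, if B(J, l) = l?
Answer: 567009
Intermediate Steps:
h = 735 (h = -7*(-3*0 - 3)*(-5)*(-7) = -7*(0 - 3)*(-5)*(-7) = -7*(-3*(-5))*(-7) = -105*(-7) = -7*(-105) = 735)
(B(2, -2)*(s - 1) + h)**2 = (-2*(-8 - 1) + 735)**2 = (-2*(-9) + 735)**2 = (18 + 735)**2 = 753**2 = 567009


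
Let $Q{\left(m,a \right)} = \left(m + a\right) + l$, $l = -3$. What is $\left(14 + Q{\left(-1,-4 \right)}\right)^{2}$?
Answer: $36$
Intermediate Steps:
$Q{\left(m,a \right)} = -3 + a + m$ ($Q{\left(m,a \right)} = \left(m + a\right) - 3 = \left(a + m\right) - 3 = -3 + a + m$)
$\left(14 + Q{\left(-1,-4 \right)}\right)^{2} = \left(14 - 8\right)^{2} = 6^{2} = 36$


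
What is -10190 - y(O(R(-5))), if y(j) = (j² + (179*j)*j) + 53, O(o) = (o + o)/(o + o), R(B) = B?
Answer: -10423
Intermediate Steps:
O(o) = 1 (O(o) = (2*o)/((2*o)) = (2*o)*(1/(2*o)) = 1)
y(j) = 53 + 180*j² (y(j) = (j² + 179*j²) + 53 = 180*j² + 53 = 53 + 180*j²)
-10190 - y(O(R(-5))) = -10190 - (53 + 180*1²) = -10190 - (53 + 180*1) = -10190 - (53 + 180) = -10190 - 1*233 = -10190 - 233 = -10423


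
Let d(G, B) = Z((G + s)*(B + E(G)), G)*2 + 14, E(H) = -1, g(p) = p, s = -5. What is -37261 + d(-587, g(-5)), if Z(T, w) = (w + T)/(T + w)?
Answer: -37245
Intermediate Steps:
Z(T, w) = 1 (Z(T, w) = (T + w)/(T + w) = 1)
d(G, B) = 16 (d(G, B) = 1*2 + 14 = 2 + 14 = 16)
-37261 + d(-587, g(-5)) = -37261 + 16 = -37245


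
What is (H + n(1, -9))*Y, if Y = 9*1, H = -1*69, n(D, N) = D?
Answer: -612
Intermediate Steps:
H = -69
Y = 9
(H + n(1, -9))*Y = (-69 + 1)*9 = -68*9 = -612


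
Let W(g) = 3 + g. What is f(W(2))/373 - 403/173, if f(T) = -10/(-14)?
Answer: -1051368/451703 ≈ -2.3276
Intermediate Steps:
f(T) = 5/7 (f(T) = -10*(-1/14) = 5/7)
f(W(2))/373 - 403/173 = (5/7)/373 - 403/173 = (5/7)*(1/373) - 403*1/173 = 5/2611 - 403/173 = -1051368/451703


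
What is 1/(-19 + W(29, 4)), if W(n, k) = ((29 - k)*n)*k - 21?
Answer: 1/2860 ≈ 0.00034965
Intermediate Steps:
W(n, k) = -21 + k*n*(29 - k) (W(n, k) = (n*(29 - k))*k - 21 = k*n*(29 - k) - 21 = -21 + k*n*(29 - k))
1/(-19 + W(29, 4)) = 1/(-19 + (-21 - 1*29*4² + 29*4*29)) = 1/(-19 + (-21 - 1*29*16 + 3364)) = 1/(-19 + (-21 - 464 + 3364)) = 1/(-19 + 2879) = 1/2860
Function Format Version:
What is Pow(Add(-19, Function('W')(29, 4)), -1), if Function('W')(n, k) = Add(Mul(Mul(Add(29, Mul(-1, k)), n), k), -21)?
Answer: Rational(1, 2860) ≈ 0.00034965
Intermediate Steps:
Function('W')(n, k) = Add(-21, Mul(k, n, Add(29, Mul(-1, k)))) (Function('W')(n, k) = Add(Mul(Mul(n, Add(29, Mul(-1, k))), k), -21) = Add(Mul(k, n, Add(29, Mul(-1, k))), -21) = Add(-21, Mul(k, n, Add(29, Mul(-1, k)))))
Pow(Add(-19, Function('W')(29, 4)), -1) = Pow(Add(-19, Add(-21, Mul(-1, 29, Pow(4, 2)), Mul(29, 4, 29))), -1) = Pow(Add(-19, Add(-21, Mul(-1, 29, 16), 3364)), -1) = Pow(Add(-19, Add(-21, -464, 3364)), -1) = Pow(Add(-19, 2879), -1) = Pow(2860, -1) = Rational(1, 2860)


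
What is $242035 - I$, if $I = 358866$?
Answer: $-116831$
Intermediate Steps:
$242035 - I = 242035 - 358866 = -116831$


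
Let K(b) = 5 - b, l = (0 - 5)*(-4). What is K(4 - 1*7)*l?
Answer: 160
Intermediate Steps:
l = 20 (l = -5*(-4) = 20)
K(4 - 1*7)*l = (5 - (4 - 1*7))*20 = (5 - (4 - 7))*20 = (5 - 1*(-3))*20 = (5 + 3)*20 = 8*20 = 160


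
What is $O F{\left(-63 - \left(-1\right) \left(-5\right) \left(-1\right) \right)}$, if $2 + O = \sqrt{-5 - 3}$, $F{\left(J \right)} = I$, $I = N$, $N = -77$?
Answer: $154 - 154 i \sqrt{2} \approx 154.0 - 217.79 i$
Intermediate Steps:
$I = -77$
$F{\left(J \right)} = -77$
$O = -2 + 2 i \sqrt{2}$ ($O = -2 + \sqrt{-5 - 3} = -2 + \sqrt{-8} = -2 + 2 i \sqrt{2} \approx -2.0 + 2.8284 i$)
$O F{\left(-63 - \left(-1\right) \left(-5\right) \left(-1\right) \right)} = \left(-2 + 2 i \sqrt{2}\right) \left(-77\right) = 154 - 154 i \sqrt{2}$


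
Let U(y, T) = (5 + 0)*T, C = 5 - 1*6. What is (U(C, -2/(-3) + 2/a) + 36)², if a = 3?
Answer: 16384/9 ≈ 1820.4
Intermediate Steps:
C = -1 (C = 5 - 6 = -1)
U(y, T) = 5*T
(U(C, -2/(-3) + 2/a) + 36)² = (5*(-2/(-3) + 2/3) + 36)² = (5*(-2*(-⅓) + 2*(⅓)) + 36)² = (5*(⅔ + ⅔) + 36)² = (5*(4/3) + 36)² = (20/3 + 36)² = (128/3)² = 16384/9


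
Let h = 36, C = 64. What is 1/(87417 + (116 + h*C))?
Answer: 1/89837 ≈ 1.1131e-5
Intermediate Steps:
1/(87417 + (116 + h*C)) = 1/(87417 + (116 + 36*64)) = 1/(87417 + (116 + 2304)) = 1/(87417 + 2420) = 1/89837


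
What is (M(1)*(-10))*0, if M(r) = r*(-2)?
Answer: 0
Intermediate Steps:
M(r) = -2*r
(M(1)*(-10))*0 = (-2*1*(-10))*0 = -2*(-10)*0 = 20*0 = 0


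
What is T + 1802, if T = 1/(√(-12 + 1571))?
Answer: 1802 + √1559/1559 ≈ 1802.0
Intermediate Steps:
T = √1559/1559 (T = 1/(√1559) = √1559/1559 ≈ 0.025327)
T + 1802 = √1559/1559 + 1802 = 1802 + √1559/1559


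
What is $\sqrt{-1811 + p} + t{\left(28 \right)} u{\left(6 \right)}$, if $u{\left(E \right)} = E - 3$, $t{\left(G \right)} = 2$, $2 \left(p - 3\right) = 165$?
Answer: $6 + \frac{i \sqrt{6902}}{2} \approx 6.0 + 41.539 i$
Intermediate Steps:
$p = \frac{171}{2}$ ($p = 3 + \frac{1}{2} \cdot 165 = 3 + \frac{165}{2} = \frac{171}{2} \approx 85.5$)
$u{\left(E \right)} = -3 + E$
$\sqrt{-1811 + p} + t{\left(28 \right)} u{\left(6 \right)} = \sqrt{-1811 + \frac{171}{2}} + 2 \left(-3 + 6\right) = \sqrt{- \frac{3451}{2}} + 2 \cdot 3 = \frac{i \sqrt{6902}}{2} + 6 = 6 + \frac{i \sqrt{6902}}{2}$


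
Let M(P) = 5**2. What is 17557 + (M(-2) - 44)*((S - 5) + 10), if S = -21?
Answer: 17861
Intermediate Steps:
M(P) = 25
17557 + (M(-2) - 44)*((S - 5) + 10) = 17557 + (25 - 44)*((-21 - 5) + 10) = 17557 - 19*(-26 + 10) = 17557 - 19*(-16) = 17557 + 304 = 17861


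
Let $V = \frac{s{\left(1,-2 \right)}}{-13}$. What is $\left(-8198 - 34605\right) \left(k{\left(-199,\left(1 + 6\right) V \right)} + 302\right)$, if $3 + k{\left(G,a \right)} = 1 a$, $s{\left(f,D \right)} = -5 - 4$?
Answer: $- \frac{169071850}{13} \approx -1.3006 \cdot 10^{7}$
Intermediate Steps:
$s{\left(f,D \right)} = -9$
$V = \frac{9}{13}$ ($V = - \frac{9}{-13} = \left(-9\right) \left(- \frac{1}{13}\right) = \frac{9}{13} \approx 0.69231$)
$k{\left(G,a \right)} = -3 + a$ ($k{\left(G,a \right)} = -3 + 1 a = -3 + a$)
$\left(-8198 - 34605\right) \left(k{\left(-199,\left(1 + 6\right) V \right)} + 302\right) = \left(-8198 - 34605\right) \left(\left(-3 + \left(1 + 6\right) \frac{9}{13}\right) + 302\right) = - 42803 \left(\left(-3 + 7 \cdot \frac{9}{13}\right) + 302\right) = - 42803 \left(\left(-3 + \frac{63}{13}\right) + 302\right) = - 42803 \left(\frac{24}{13} + 302\right) = \left(-42803\right) \frac{3950}{13} = - \frac{169071850}{13}$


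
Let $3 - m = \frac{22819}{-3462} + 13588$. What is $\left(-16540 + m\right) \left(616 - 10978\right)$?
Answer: $\frac{180074170837}{577} \approx 3.1209 \cdot 10^{8}$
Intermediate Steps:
$m = - \frac{47008451}{3462}$ ($m = 3 - \left(\frac{22819}{-3462} + 13588\right) = 3 - \left(22819 \left(- \frac{1}{3462}\right) + 13588\right) = 3 - \left(- \frac{22819}{3462} + 13588\right) = 3 - \frac{47018837}{3462} = - \frac{47008451}{3462} \approx -13578.0$)
$\left(-16540 + m\right) \left(616 - 10978\right) = \left(-16540 - \frac{47008451}{3462}\right) \left(616 - 10978\right) = \left(- \frac{104269931}{3462}\right) \left(-10362\right) = \frac{180074170837}{577}$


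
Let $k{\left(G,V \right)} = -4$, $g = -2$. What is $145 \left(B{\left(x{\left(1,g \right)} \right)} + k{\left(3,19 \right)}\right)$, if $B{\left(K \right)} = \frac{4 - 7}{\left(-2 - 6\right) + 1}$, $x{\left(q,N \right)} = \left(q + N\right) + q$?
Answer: $- \frac{3625}{7} \approx -517.86$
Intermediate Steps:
$x{\left(q,N \right)} = N + 2 q$ ($x{\left(q,N \right)} = \left(N + q\right) + q = N + 2 q$)
$B{\left(K \right)} = \frac{3}{7}$ ($B{\left(K \right)} = - \frac{3}{\left(-2 - 6\right) + 1} = - \frac{3}{-8 + 1} = - \frac{3}{-7} = \left(-3\right) \left(- \frac{1}{7}\right) = \frac{3}{7}$)
$145 \left(B{\left(x{\left(1,g \right)} \right)} + k{\left(3,19 \right)}\right) = 145 \left(\frac{3}{7} - 4\right) = 145 \left(- \frac{25}{7}\right) = - \frac{3625}{7}$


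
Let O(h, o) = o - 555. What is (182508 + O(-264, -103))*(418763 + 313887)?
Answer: 133232402500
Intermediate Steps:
O(h, o) = -555 + o
(182508 + O(-264, -103))*(418763 + 313887) = (182508 + (-555 - 103))*(418763 + 313887) = (182508 - 658)*732650 = 181850*732650 = 133232402500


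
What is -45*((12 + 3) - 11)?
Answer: -180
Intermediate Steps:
-45*((12 + 3) - 11) = -45*(15 - 11) = -45*4 = -180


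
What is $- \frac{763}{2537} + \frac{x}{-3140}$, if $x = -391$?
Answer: $- \frac{1403853}{7966180} \approx -0.17623$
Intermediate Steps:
$- \frac{763}{2537} + \frac{x}{-3140} = - \frac{763}{2537} - \frac{391}{-3140} = \left(-763\right) \frac{1}{2537} - - \frac{391}{3140} = - \frac{763}{2537} + \frac{391}{3140} = - \frac{1403853}{7966180}$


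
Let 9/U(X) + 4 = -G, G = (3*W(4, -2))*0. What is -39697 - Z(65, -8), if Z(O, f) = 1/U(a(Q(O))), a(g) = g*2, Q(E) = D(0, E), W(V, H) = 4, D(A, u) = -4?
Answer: -357269/9 ≈ -39697.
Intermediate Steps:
Q(E) = -4
G = 0 (G = (3*4)*0 = 12*0 = 0)
a(g) = 2*g
U(X) = -9/4 (U(X) = 9/(-4 - 1*0) = 9/(-4 + 0) = 9/(-4) = 9*(-¼) = -9/4)
Z(O, f) = -4/9 (Z(O, f) = 1/(-9/4) = -4/9)
-39697 - Z(65, -8) = -39697 - 1*(-4/9) = -39697 + 4/9 = -357269/9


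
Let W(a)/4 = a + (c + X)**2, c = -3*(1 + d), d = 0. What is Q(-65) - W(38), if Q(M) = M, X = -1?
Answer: -281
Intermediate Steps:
c = -3 (c = -3*(1 + 0) = -3*1 = -3)
W(a) = 64 + 4*a (W(a) = 4*(a + (-3 - 1)**2) = 4*(a + (-4)**2) = 4*(a + 16) = 4*(16 + a) = 64 + 4*a)
Q(-65) - W(38) = -65 - (64 + 4*38) = -65 - (64 + 152) = -65 - 1*216 = -65 - 216 = -281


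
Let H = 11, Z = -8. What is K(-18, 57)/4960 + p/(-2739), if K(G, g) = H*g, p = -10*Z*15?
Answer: -1411549/4528480 ≈ -0.31170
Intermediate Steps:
p = 1200 (p = -10*(-8)*15 = 80*15 = 1200)
K(G, g) = 11*g
K(-18, 57)/4960 + p/(-2739) = (11*57)/4960 + 1200/(-2739) = 627*(1/4960) + 1200*(-1/2739) = 627/4960 - 400/913 = -1411549/4528480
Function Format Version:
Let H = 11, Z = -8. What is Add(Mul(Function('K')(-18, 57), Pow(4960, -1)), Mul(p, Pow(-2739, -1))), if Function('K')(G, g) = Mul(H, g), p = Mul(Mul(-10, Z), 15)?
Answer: Rational(-1411549, 4528480) ≈ -0.31170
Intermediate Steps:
p = 1200 (p = Mul(Mul(-10, -8), 15) = Mul(80, 15) = 1200)
Function('K')(G, g) = Mul(11, g)
Add(Mul(Function('K')(-18, 57), Pow(4960, -1)), Mul(p, Pow(-2739, -1))) = Add(Mul(Mul(11, 57), Pow(4960, -1)), Mul(1200, Pow(-2739, -1))) = Add(Mul(627, Rational(1, 4960)), Mul(1200, Rational(-1, 2739))) = Add(Rational(627, 4960), Rational(-400, 913)) = Rational(-1411549, 4528480)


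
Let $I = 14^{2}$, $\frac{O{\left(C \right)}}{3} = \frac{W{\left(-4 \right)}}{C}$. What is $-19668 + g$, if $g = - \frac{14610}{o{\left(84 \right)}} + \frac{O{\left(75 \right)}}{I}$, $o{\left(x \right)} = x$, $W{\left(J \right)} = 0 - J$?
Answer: $- \frac{48612723}{2450} \approx -19842.0$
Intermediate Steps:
$W{\left(J \right)} = - J$
$O{\left(C \right)} = \frac{12}{C}$ ($O{\left(C \right)} = 3 \frac{\left(-1\right) \left(-4\right)}{C} = 3 \frac{4}{C} = \frac{12}{C}$)
$I = 196$
$g = - \frac{426123}{2450}$ ($g = - \frac{14610}{84} + \frac{12 \cdot \frac{1}{75}}{196} = \left(-14610\right) \frac{1}{84} + 12 \cdot \frac{1}{75} \cdot \frac{1}{196} = - \frac{2435}{14} + \frac{4}{25} \cdot \frac{1}{196} = - \frac{2435}{14} + \frac{1}{1225} = - \frac{426123}{2450} \approx -173.93$)
$-19668 + g = -19668 - \frac{426123}{2450} = - \frac{48612723}{2450}$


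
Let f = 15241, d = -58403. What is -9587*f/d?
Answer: 146115467/58403 ≈ 2501.8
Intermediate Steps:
-9587*f/d = -9587/((-58403/15241)) = -9587/((-58403*1/15241)) = -9587/(-58403/15241) = -9587*(-15241/58403) = 146115467/58403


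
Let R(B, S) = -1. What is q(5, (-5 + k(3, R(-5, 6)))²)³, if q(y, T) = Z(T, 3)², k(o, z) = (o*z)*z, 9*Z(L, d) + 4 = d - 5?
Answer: 64/729 ≈ 0.087791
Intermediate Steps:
Z(L, d) = -1 + d/9 (Z(L, d) = -4/9 + (d - 5)/9 = -4/9 + (-5 + d)/9 = -4/9 + (-5/9 + d/9) = -1 + d/9)
k(o, z) = o*z²
q(y, T) = 4/9 (q(y, T) = (-1 + (⅑)*3)² = (-1 + ⅓)² = (-⅔)² = 4/9)
q(5, (-5 + k(3, R(-5, 6)))²)³ = (4/9)³ = 64/729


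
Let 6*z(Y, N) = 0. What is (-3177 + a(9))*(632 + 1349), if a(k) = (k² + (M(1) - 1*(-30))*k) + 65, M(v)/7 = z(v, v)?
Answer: -5469541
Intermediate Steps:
z(Y, N) = 0 (z(Y, N) = (⅙)*0 = 0)
M(v) = 0 (M(v) = 7*0 = 0)
a(k) = 65 + k² + 30*k (a(k) = (k² + (0 - 1*(-30))*k) + 65 = (k² + (0 + 30)*k) + 65 = (k² + 30*k) + 65 = 65 + k² + 30*k)
(-3177 + a(9))*(632 + 1349) = (-3177 + (65 + 9² + 30*9))*(632 + 1349) = (-3177 + (65 + 81 + 270))*1981 = (-3177 + 416)*1981 = -2761*1981 = -5469541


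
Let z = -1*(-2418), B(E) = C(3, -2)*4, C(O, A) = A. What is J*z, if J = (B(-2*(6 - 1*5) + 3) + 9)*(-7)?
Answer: -16926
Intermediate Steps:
B(E) = -8 (B(E) = -2*4 = -8)
z = 2418
J = -7 (J = (-8 + 9)*(-7) = 1*(-7) = -7)
J*z = -7*2418 = -16926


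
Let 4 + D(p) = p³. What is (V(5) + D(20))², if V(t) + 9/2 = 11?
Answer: 256160025/4 ≈ 6.4040e+7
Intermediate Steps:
V(t) = 13/2 (V(t) = -9/2 + 11 = 13/2)
D(p) = -4 + p³
(V(5) + D(20))² = (13/2 + (-4 + 20³))² = (13/2 + (-4 + 8000))² = (13/2 + 7996)² = (16005/2)² = 256160025/4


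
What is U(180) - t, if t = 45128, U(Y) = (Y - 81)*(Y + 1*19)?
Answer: -25427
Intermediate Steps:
U(Y) = (-81 + Y)*(19 + Y) (U(Y) = (-81 + Y)*(Y + 19) = (-81 + Y)*(19 + Y))
U(180) - t = (-1539 + 180² - 62*180) - 1*45128 = (-1539 + 32400 - 11160) - 45128 = 19701 - 45128 = -25427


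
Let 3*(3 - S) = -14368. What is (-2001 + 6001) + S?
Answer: 26377/3 ≈ 8792.3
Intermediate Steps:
S = 14377/3 (S = 3 - ⅓*(-14368) = 3 + 14368/3 = 14377/3 ≈ 4792.3)
(-2001 + 6001) + S = (-2001 + 6001) + 14377/3 = 4000 + 14377/3 = 26377/3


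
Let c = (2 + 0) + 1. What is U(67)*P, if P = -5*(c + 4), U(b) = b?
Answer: -2345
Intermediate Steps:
c = 3 (c = 2 + 1 = 3)
P = -35 (P = -5*(3 + 4) = -5*7 = -35)
U(67)*P = 67*(-35) = -2345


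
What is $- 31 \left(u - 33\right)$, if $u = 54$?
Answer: $-651$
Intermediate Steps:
$- 31 \left(u - 33\right) = - 31 \left(54 - 33\right) = \left(-31\right) 21 = -651$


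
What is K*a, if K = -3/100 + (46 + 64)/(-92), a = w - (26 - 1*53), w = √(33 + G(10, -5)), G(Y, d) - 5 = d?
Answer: -76113/2300 - 2819*√33/2300 ≈ -40.133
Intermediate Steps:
G(Y, d) = 5 + d
w = √33 (w = √(33 + (5 - 5)) = √(33 + 0) = √33 ≈ 5.7446)
a = 27 + √33 (a = √33 - (26 - 1*53) = √33 - (26 - 53) = √33 - 1*(-27) = √33 + 27 = 27 + √33 ≈ 32.745)
K = -2819/2300 (K = -3*1/100 + 110*(-1/92) = -3/100 - 55/46 = -2819/2300 ≈ -1.2257)
K*a = -2819*(27 + √33)/2300 = -76113/2300 - 2819*√33/2300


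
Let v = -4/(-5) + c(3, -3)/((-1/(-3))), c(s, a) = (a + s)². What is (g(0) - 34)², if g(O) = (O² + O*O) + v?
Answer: 27556/25 ≈ 1102.2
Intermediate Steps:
v = ⅘ (v = -4/(-5) + (-3 + 3)²/((-1/(-3))) = -4*(-⅕) + 0²/((-1*(-⅓))) = ⅘ + 0/(⅓) = ⅘ + 0*3 = ⅘ + 0 = ⅘ ≈ 0.80000)
g(O) = ⅘ + 2*O² (g(O) = (O² + O*O) + ⅘ = (O² + O²) + ⅘ = 2*O² + ⅘ = ⅘ + 2*O²)
(g(0) - 34)² = ((⅘ + 2*0²) - 34)² = ((⅘ + 2*0) - 34)² = ((⅘ + 0) - 34)² = (⅘ - 34)² = (-166/5)² = 27556/25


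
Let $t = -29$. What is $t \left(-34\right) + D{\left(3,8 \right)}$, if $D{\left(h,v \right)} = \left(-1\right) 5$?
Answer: $981$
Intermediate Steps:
$D{\left(h,v \right)} = -5$
$t \left(-34\right) + D{\left(3,8 \right)} = \left(-29\right) \left(-34\right) - 5 = 986 - 5 = 981$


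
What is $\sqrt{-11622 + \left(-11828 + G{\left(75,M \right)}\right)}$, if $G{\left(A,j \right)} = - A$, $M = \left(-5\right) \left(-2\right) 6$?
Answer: $5 i \sqrt{941} \approx 153.38 i$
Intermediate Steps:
$M = 60$ ($M = 10 \cdot 6 = 60$)
$\sqrt{-11622 + \left(-11828 + G{\left(75,M \right)}\right)} = \sqrt{-11622 - 11903} = \sqrt{-23525} = 5 i \sqrt{941}$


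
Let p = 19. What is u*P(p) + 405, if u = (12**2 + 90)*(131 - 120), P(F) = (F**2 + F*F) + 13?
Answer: 1892295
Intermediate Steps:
P(F) = 13 + 2*F**2 (P(F) = (F**2 + F**2) + 13 = 2*F**2 + 13 = 13 + 2*F**2)
u = 2574 (u = (144 + 90)*11 = 234*11 = 2574)
u*P(p) + 405 = 2574*(13 + 2*19**2) + 405 = 2574*(13 + 2*361) + 405 = 2574*(13 + 722) + 405 = 2574*735 + 405 = 1891890 + 405 = 1892295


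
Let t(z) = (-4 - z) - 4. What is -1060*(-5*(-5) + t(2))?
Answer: -15900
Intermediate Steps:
t(z) = -8 - z
-1060*(-5*(-5) + t(2)) = -1060*(-5*(-5) + (-8 - 1*2)) = -1060*(25 + (-8 - 2)) = -1060*(25 - 10) = -1060*15 = -15900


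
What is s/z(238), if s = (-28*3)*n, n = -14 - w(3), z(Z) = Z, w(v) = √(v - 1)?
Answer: 84/17 + 6*√2/17 ≈ 5.4403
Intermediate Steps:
w(v) = √(-1 + v)
n = -14 - √2 (n = -14 - √(-1 + 3) = -14 - √2 ≈ -15.414)
s = 1176 + 84*√2 (s = (-28*3)*(-14 - √2) = -84*(-14 - √2) = 1176 + 84*√2 ≈ 1294.8)
s/z(238) = (1176 + 84*√2)/238 = (1176 + 84*√2)*(1/238) = 84/17 + 6*√2/17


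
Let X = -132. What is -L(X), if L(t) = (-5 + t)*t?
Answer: -18084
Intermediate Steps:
L(t) = t*(-5 + t)
-L(X) = -(-132)*(-5 - 132) = -(-132)*(-137) = -1*18084 = -18084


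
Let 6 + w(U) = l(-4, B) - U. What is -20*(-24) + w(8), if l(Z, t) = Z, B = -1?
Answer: 462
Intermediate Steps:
w(U) = -10 - U (w(U) = -6 + (-4 - U) = -10 - U)
-20*(-24) + w(8) = -20*(-24) + (-10 - 1*8) = 480 + (-10 - 8) = 480 - 18 = 462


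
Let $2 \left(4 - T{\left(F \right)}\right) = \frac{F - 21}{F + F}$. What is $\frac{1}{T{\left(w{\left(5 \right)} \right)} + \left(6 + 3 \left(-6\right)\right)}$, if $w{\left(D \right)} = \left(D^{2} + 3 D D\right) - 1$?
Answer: $- \frac{66}{541} \approx -0.122$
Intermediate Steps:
$w{\left(D \right)} = -1 + 4 D^{2}$ ($w{\left(D \right)} = \left(D^{2} + 3 D^{2}\right) - 1 = 4 D^{2} - 1 = -1 + 4 D^{2}$)
$T{\left(F \right)} = 4 - \frac{-21 + F}{4 F}$ ($T{\left(F \right)} = 4 - \frac{\left(F - 21\right) \frac{1}{F + F}}{2} = 4 - \frac{\left(-21 + F\right) \frac{1}{2 F}}{2} = 4 - \frac{\frac{1}{2} \frac{1}{F} \left(-21 + F\right)}{2} = 4 - \frac{-21 + F}{4 F}$)
$\frac{1}{T{\left(w{\left(5 \right)} \right)} + \left(6 + 3 \left(-6\right)\right)} = \frac{1}{\frac{3 \left(7 + 5 \left(-1 + 4 \cdot 5^{2}\right)\right)}{4 \left(-1 + 4 \cdot 5^{2}\right)} + \left(6 + 3 \left(-6\right)\right)} = \frac{1}{\frac{3 \left(7 + 5 \left(-1 + 4 \cdot 25\right)\right)}{4 \left(-1 + 4 \cdot 25\right)} + \left(6 - 18\right)} = \frac{1}{\frac{3 \left(7 + 5 \left(-1 + 100\right)\right)}{4 \left(-1 + 100\right)} - 12} = \frac{1}{\frac{3 \left(7 + 5 \cdot 99\right)}{4 \cdot 99} - 12} = \frac{1}{\frac{3}{4} \cdot \frac{1}{99} \left(7 + 495\right) - 12} = \frac{1}{\frac{3}{4} \cdot \frac{1}{99} \cdot 502 - 12} = \frac{1}{\frac{251}{66} - 12} = \frac{1}{- \frac{541}{66}} = - \frac{66}{541}$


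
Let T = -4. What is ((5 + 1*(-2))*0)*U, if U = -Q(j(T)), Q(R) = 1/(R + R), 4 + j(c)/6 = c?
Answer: 0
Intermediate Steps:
j(c) = -24 + 6*c
Q(R) = 1/(2*R)
U = 1/96 (U = -1/(2*(-24 + 6*(-4))) = -1/(2*(-24 - 24)) = -1/(2*(-48)) = -(-1)/(2*48) = -1*(-1/96) = 1/96 ≈ 0.010417)
((5 + 1*(-2))*0)*U = ((5 + 1*(-2))*0)*(1/96) = ((5 - 2)*0)*(1/96) = (3*0)*(1/96) = 0*(1/96) = 0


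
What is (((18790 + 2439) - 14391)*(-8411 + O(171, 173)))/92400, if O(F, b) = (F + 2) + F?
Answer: -9193691/15400 ≈ -596.99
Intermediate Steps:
O(F, b) = 2 + 2*F (O(F, b) = (2 + F) + F = 2 + 2*F)
(((18790 + 2439) - 14391)*(-8411 + O(171, 173)))/92400 = (((18790 + 2439) - 14391)*(-8411 + (2 + 2*171)))/92400 = ((21229 - 14391)*(-8411 + (2 + 342)))*(1/92400) = (6838*(-8411 + 344))*(1/92400) = (6838*(-8067))*(1/92400) = -55162146*1/92400 = -9193691/15400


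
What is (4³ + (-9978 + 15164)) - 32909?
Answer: -27659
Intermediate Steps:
(4³ + (-9978 + 15164)) - 32909 = (64 + 5186) - 32909 = 5250 - 32909 = -27659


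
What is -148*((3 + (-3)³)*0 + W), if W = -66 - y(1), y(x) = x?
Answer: 9916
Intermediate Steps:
W = -67 (W = -66 - 1*1 = -66 - 1 = -67)
-148*((3 + (-3)³)*0 + W) = -148*((3 + (-3)³)*0 - 67) = -148*((3 - 27)*0 - 67) = -148*(-24*0 - 67) = -148*(0 - 67) = -148*(-67) = 9916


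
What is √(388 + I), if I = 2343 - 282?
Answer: √2449 ≈ 49.487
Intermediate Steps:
I = 2061
√(388 + I) = √(388 + 2061) = √2449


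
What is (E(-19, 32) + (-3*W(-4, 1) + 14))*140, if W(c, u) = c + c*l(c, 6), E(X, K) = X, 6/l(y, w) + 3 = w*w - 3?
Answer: 1316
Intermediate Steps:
l(y, w) = 6/(-6 + w**2) (l(y, w) = 6/(-3 + (w*w - 3)) = 6/(-3 + (w**2 - 3)) = 6/(-3 + (-3 + w**2)) = 6/(-6 + w**2))
W(c, u) = 6*c/5 (W(c, u) = c + c*(6/(-6 + 6**2)) = c + c*(6/(-6 + 36)) = c + c*(6/30) = c + c*(6*(1/30)) = c + c*(1/5) = c + c/5 = 6*c/5)
(E(-19, 32) + (-3*W(-4, 1) + 14))*140 = (-19 + (-18*(-4)/5 + 14))*140 = (-19 + (-3*(-24/5) + 14))*140 = (-19 + (72/5 + 14))*140 = (-19 + 142/5)*140 = (47/5)*140 = 1316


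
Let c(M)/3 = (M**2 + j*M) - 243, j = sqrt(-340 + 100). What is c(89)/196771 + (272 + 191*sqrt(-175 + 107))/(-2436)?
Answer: 647278/119833539 - 191*I*sqrt(17)/1218 + 1068*I*sqrt(15)/196771 ≈ 0.0054015 - 0.62554*I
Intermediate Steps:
j = 4*I*sqrt(15) (j = sqrt(-240) = 4*I*sqrt(15) ≈ 15.492*I)
c(M) = -729 + 3*M**2 + 12*I*M*sqrt(15) (c(M) = 3*((M**2 + (4*I*sqrt(15))*M) - 243) = 3*((M**2 + 4*I*M*sqrt(15)) - 243) = 3*(-243 + M**2 + 4*I*M*sqrt(15)) = -729 + 3*M**2 + 12*I*M*sqrt(15))
c(89)/196771 + (272 + 191*sqrt(-175 + 107))/(-2436) = (-729 + 3*89**2 + 12*I*89*sqrt(15))/196771 + (272 + 191*sqrt(-175 + 107))/(-2436) = (-729 + 3*7921 + 1068*I*sqrt(15))*(1/196771) + (272 + 191*sqrt(-68))*(-1/2436) = (-729 + 23763 + 1068*I*sqrt(15))*(1/196771) + (272 + 191*(2*I*sqrt(17)))*(-1/2436) = (23034 + 1068*I*sqrt(15))*(1/196771) + (272 + 382*I*sqrt(17))*(-1/2436) = (23034/196771 + 1068*I*sqrt(15)/196771) + (-68/609 - 191*I*sqrt(17)/1218) = 647278/119833539 - 191*I*sqrt(17)/1218 + 1068*I*sqrt(15)/196771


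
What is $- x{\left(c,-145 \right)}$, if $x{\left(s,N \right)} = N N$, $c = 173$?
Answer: $-21025$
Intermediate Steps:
$x{\left(s,N \right)} = N^{2}$
$- x{\left(c,-145 \right)} = - \left(-145\right)^{2} = \left(-1\right) 21025 = -21025$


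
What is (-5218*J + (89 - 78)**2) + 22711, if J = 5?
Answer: -3258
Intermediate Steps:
(-5218*J + (89 - 78)**2) + 22711 = (-5218*5 + (89 - 78)**2) + 22711 = (-26090 + 11**2) + 22711 = (-26090 + 121) + 22711 = -25969 + 22711 = -3258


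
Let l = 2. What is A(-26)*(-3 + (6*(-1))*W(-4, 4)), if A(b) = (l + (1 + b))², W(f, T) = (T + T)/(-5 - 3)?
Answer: 1587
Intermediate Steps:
W(f, T) = -T/4 (W(f, T) = (2*T)/(-8) = (2*T)*(-⅛) = -T/4)
A(b) = (3 + b)² (A(b) = (2 + (1 + b))² = (3 + b)²)
A(-26)*(-3 + (6*(-1))*W(-4, 4)) = (3 - 26)²*(-3 + (6*(-1))*(-¼*4)) = (-23)²*(-3 - 6*(-1)) = 529*(-3 + 6) = 529*3 = 1587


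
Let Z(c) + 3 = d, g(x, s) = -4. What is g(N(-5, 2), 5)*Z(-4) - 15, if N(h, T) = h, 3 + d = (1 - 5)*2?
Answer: 41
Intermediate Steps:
d = -11 (d = -3 + (1 - 5)*2 = -3 - 4*2 = -3 - 8 = -11)
Z(c) = -14 (Z(c) = -3 - 11 = -14)
g(N(-5, 2), 5)*Z(-4) - 15 = -4*(-14) - 15 = 56 - 15 = 41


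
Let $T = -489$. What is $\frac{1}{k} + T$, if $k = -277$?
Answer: $- \frac{135454}{277} \approx -489.0$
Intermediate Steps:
$\frac{1}{k} + T = \frac{1}{-277} - 489 = - \frac{1}{277} - 489 = - \frac{135454}{277}$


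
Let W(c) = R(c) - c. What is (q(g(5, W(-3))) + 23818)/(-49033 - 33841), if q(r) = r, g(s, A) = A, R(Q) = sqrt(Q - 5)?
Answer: -23821/82874 - I*sqrt(2)/41437 ≈ -0.28744 - 3.4129e-5*I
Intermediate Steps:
R(Q) = sqrt(-5 + Q)
W(c) = sqrt(-5 + c) - c
(q(g(5, W(-3))) + 23818)/(-49033 - 33841) = ((sqrt(-5 - 3) - 1*(-3)) + 23818)/(-49033 - 33841) = ((sqrt(-8) + 3) + 23818)/(-82874) = ((2*I*sqrt(2) + 3) + 23818)*(-1/82874) = ((3 + 2*I*sqrt(2)) + 23818)*(-1/82874) = (23821 + 2*I*sqrt(2))*(-1/82874) = -23821/82874 - I*sqrt(2)/41437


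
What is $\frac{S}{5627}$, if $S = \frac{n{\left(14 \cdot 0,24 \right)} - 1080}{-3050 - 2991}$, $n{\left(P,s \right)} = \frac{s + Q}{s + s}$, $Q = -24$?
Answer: $\frac{1080}{33992707} \approx 3.1772 \cdot 10^{-5}$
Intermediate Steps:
$n{\left(P,s \right)} = \frac{-24 + s}{2 s}$ ($n{\left(P,s \right)} = \frac{s - 24}{s + s} = \frac{-24 + s}{2 s}$)
$S = \frac{1080}{6041}$ ($S = \frac{\frac{-24 + 24}{2 \cdot 24} - 1080}{-3050 - 2991} = \frac{\frac{1}{2} \cdot \frac{1}{24} \cdot 0 - 1080}{-6041} = \left(0 - 1080\right) \left(- \frac{1}{6041}\right) = \left(-1080\right) \left(- \frac{1}{6041}\right) = \frac{1080}{6041} \approx 0.17878$)
$\frac{S}{5627} = \frac{1080}{6041 \cdot 5627} = \frac{1080}{6041} \cdot \frac{1}{5627} = \frac{1080}{33992707}$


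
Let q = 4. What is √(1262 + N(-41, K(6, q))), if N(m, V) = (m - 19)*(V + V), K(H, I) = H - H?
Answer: √1262 ≈ 35.525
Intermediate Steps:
K(H, I) = 0
N(m, V) = 2*V*(-19 + m) (N(m, V) = (-19 + m)*(2*V) = 2*V*(-19 + m))
√(1262 + N(-41, K(6, q))) = √(1262 + 2*0*(-19 - 41)) = √(1262 + 2*0*(-60)) = √(1262 + 0) = √1262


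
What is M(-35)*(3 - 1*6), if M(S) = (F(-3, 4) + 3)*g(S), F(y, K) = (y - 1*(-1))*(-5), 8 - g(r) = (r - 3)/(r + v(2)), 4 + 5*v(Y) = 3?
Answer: -23751/88 ≈ -269.90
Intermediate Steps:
v(Y) = -⅕ (v(Y) = -⅘ + (⅕)*3 = -⅘ + ⅗ = -⅕)
g(r) = 8 - (-3 + r)/(-⅕ + r) (g(r) = 8 - (r - 3)/(r - ⅕) = 8 - (-3 + r)/(-⅕ + r))
F(y, K) = -5 - 5*y (F(y, K) = (y + 1)*(-5) = (1 + y)*(-5) = -5 - 5*y)
M(S) = 91*(1 + 5*S)/(-1 + 5*S) (M(S) = ((-5 - 5*(-3)) + 3)*(7*(1 + 5*S)/(-1 + 5*S)) = ((-5 + 15) + 3)*(7*(1 + 5*S)/(-1 + 5*S)) = (10 + 3)*(7*(1 + 5*S)/(-1 + 5*S)) = 13*(7*(1 + 5*S)/(-1 + 5*S)) = 91*(1 + 5*S)/(-1 + 5*S))
M(-35)*(3 - 1*6) = (91*(1 + 5*(-35))/(-1 + 5*(-35)))*(3 - 1*6) = (91*(1 - 175)/(-1 - 175))*(3 - 6) = (91*(-174)/(-176))*(-3) = (91*(-1/176)*(-174))*(-3) = (7917/88)*(-3) = -23751/88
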